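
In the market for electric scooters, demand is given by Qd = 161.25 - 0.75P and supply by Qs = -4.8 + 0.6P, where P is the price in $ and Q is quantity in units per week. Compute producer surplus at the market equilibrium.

The market clears where 161.25 - 0.75P = -4.8 + 0.6P. Rearranging, 1.35P = 166.05, hence P* = 123.
Substitute back: Q* = 161.25 - 0.75(123) = 69.
Supply choke price (Qs = 0): P = 8. Producer surplus = ½ × (123 - 8) × 69 = 3967.5.

Producer surplus = 3967.5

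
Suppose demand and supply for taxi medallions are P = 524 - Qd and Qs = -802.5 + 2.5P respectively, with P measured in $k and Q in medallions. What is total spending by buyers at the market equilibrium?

Solving each curve for Q: Qd = 524 - P.
Equating demand and supply, 524 - P = -802.5 + 2.5P gives 3.5P = 1326.5, so P* = 379.
Then Q* = 524 - 379 = 145.
Total spending by buyers = P* × Q* = 379 × 145 = 54955.

Total spending by buyers = 54955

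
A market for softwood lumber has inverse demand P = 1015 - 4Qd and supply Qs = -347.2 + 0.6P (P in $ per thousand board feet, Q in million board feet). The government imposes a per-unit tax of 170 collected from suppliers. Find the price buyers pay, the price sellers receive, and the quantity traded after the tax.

P_b = 827, P_s = 657, Q = 47

In direct form, Qd = 253.75 - 0.25P.
The tax drives a wedge P_b - P_s = 170. Substituting P_s = P_b - 170 into supply: Qs = -449.2 + 0.6P_b.
Set Qd = Qs: 253.75 - 0.25P_b = -449.2 + 0.6P_b, so 702.95 = 0.85P_b and P_b = 827.
So P_s = 657 and the quantity traded is Q = 253.75 - 0.25(827) = 47.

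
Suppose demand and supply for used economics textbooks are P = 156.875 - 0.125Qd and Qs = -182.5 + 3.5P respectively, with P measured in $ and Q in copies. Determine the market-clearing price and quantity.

P* = 125, Q* = 255

Inverting to quantity form: Qd = 1255 - 8P.
The market clears where 1255 - 8P = -182.5 + 3.5P. Rearranging, 11.5P = 1437.5, hence P* = 125.
Substitute back: Q* = 1255 - 8(125) = 255.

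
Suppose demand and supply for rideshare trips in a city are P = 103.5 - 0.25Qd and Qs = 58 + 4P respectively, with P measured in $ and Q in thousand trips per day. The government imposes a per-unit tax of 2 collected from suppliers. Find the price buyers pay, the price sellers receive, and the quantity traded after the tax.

Rewriting in direct form: Qd = 414 - 4P.
Suppliers keep P_s = P_b - 2 per unit, so supply in terms of the buyer price is Qs = 50 + 4P_b.
Equate demand and the shifted supply: 414 - 4P_b = 50 + 4P_b, giving 8P_b = 364, so P_b = 45.5.
Then P_s = 45.5 - 2 = 43.5 and Q = 414 - 4(45.5) = 232.

P_b = 45.5, P_s = 43.5, Q = 232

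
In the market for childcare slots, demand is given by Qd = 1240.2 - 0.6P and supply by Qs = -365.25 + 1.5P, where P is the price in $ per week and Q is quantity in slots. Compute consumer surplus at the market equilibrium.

Consumer surplus = 508951.875

Equating demand and supply, 1240.2 - 0.6P = -365.25 + 1.5P gives 2.1P = 1605.45, so P* = 764.5.
From the demand curve, Q* = 1240.2 - 0.6(764.5) = 781.5.
Demand choke price (Qd = 0): P = 1240.2/0.6 = 2067. Consumer surplus = ½ × (2067 - 764.5) × 781.5 = 508951.875.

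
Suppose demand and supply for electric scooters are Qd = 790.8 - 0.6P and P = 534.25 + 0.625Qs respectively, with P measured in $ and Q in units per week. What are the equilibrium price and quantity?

Rewriting in direct form: Qs = -854.8 + 1.6P.
At equilibrium Qd = Qs, so 790.8 - 0.6P = -854.8 + 1.6P; collecting terms, 1645.6 = 2.2P and P* = 748.
Substitute back: Q* = 790.8 - 0.6(748) = 342.

P* = 748, Q* = 342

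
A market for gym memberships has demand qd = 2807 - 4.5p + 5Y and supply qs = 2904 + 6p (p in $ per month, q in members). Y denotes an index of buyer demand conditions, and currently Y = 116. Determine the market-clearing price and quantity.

p* = 46, q* = 3180

With Y = 116, demand is qd = 3387 - 4.5p.
The market clears where 3387 - 4.5p = 2904 + 6p. Rearranging, 10.5p = 483, hence p* = 46.
From the demand curve, q* = 3387 - 4.5(46) = 3180.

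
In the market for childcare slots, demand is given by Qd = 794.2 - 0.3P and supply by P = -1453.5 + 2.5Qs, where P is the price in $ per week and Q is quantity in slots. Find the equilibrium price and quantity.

Solving each curve for Q: Qs = 581.4 + 0.4P.
Equating demand and supply, 794.2 - 0.3P = 581.4 + 0.4P gives 0.7P = 212.8, so P* = 304.
From the demand curve, Q* = 794.2 - 0.3(304) = 703.

P* = 304, Q* = 703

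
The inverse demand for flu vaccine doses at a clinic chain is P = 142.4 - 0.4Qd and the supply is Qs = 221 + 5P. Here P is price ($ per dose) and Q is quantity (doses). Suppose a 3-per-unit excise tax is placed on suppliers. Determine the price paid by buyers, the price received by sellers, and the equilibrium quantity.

Solving each curve for Q: Qd = 356 - 2.5P.
The tax drives a wedge P_b - P_s = 3. Substituting P_s = P_b - 3 into supply: Qs = 206 + 5P_b.
Market clearing requires 356 - 2.5P_b = 206 + 5P_b; hence 150 = 7.5P_b and P_b = 20.
So P_s = 17 and the quantity traded is Q = 356 - 2.5(20) = 306.

P_b = 20, P_s = 17, Q = 306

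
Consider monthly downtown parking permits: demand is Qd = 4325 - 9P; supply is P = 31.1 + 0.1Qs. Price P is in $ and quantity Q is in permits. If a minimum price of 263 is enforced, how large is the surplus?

Surplus = 361

Rewriting in direct form: Qs = -311 + 10P.
At P = 263: Qd = 1958 and Qs = 2319.
Surplus = Qs - Qd = 2319 - 1958 = 361.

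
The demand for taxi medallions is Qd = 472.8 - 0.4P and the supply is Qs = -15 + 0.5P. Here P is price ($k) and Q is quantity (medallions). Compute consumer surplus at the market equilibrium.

Consumer surplus = 81920

Set Qd = Qs: 472.8 - 0.4P = -15 + 0.5P, so 487.8 = 0.9P and P* = 542.
Substitute back: Q* = 472.8 - 0.4(542) = 256.
Demand choke price (Qd = 0): P = 472.8/0.4 = 1182. Consumer surplus = ½ × (1182 - 542) × 256 = 81920.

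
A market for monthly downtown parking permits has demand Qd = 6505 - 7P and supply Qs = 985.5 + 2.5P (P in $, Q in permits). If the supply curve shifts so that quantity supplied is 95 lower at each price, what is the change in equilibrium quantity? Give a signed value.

The market clears where 6505 - 7P = 985.5 + 2.5P. Rearranging, 9.5P = 5519.5, hence P* = 581.
Plugging P* into demand: Q* = 6505 - 7(581) = 2438.
After the shift, supply is Qs = 890.5 + 2.5P.
New equilibrium: 5614.5 = 9.5P, so P = 591 and Q = 2368.
ΔQ = 2368 - 2438 = -70.

ΔQ = -70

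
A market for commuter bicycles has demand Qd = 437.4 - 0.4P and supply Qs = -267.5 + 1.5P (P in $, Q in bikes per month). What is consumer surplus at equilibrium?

Equating demand and supply, 437.4 - 0.4P = -267.5 + 1.5P gives 1.9P = 704.9, so P* = 371.
Plugging P* into demand: Q* = 437.4 - 0.4(371) = 289.
Demand choke price (Qd = 0): P = 437.4/0.4 = 1093.5. Consumer surplus = ½ × (1093.5 - 371) × 289 = 104401.25.

Consumer surplus = 104401.25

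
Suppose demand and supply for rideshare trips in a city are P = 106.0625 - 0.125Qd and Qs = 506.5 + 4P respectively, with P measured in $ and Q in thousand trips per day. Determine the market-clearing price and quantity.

P* = 28.5, Q* = 620.5

Solving each curve for Q: Qd = 848.5 - 8P.
At equilibrium Qd = Qs, so 848.5 - 8P = 506.5 + 4P; collecting terms, 342 = 12P and P* = 28.5.
Then Q* = 848.5 - 8(28.5) = 620.5.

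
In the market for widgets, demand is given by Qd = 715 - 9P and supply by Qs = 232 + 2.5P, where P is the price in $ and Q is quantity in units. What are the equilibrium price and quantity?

Set Qd = Qs: 715 - 9P = 232 + 2.5P, so 483 = 11.5P and P* = 42.
From the demand curve, Q* = 715 - 9(42) = 337.

P* = 42, Q* = 337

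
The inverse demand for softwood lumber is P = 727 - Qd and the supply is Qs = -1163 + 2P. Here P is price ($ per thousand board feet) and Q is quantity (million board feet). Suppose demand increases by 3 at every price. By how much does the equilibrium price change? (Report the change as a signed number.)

ΔP = 1

Solving each curve for Q: Qd = 727 - P.
Equating demand and supply, 727 - P = -1163 + 2P gives 3P = 1890, so P* = 630.
From the demand curve, Q* = 727 - 630 = 97.
After the shift, demand is Qd = 730 - P.
New equilibrium: 1893 = 3P, so P = 631 and Q = 99.
ΔP = 631 - 630 = 1.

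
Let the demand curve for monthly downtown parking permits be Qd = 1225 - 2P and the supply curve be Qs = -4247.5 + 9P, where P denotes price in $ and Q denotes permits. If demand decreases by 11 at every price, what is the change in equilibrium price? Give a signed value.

ΔP = -1

The market clears where 1225 - 2P = -4247.5 + 9P. Rearranging, 11P = 5472.5, hence P* = 497.5.
Plugging P* into demand: Q* = 1225 - 2(497.5) = 230.
After the shift, demand is Qd = 1214 - 2P.
Re-solving, 11P = 5461.5 gives P = 496.5 and Q = 221.
ΔP = 496.5 - 497.5 = -1.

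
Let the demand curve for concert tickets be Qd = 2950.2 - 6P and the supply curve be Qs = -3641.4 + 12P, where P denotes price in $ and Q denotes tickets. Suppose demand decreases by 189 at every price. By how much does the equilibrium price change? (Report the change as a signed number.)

ΔP = -10.5

Set Qd = Qs: 2950.2 - 6P = -3641.4 + 12P, so 6591.6 = 18P and P* = 366.2.
From the demand curve, Q* = 2950.2 - 6(366.2) = 753.
After the shift, demand is Qd = 2761.2 - 6P.
Re-solving, 18P = 6402.6 gives P = 355.7 and Q = 627.
ΔP = 355.7 - 366.2 = -10.5.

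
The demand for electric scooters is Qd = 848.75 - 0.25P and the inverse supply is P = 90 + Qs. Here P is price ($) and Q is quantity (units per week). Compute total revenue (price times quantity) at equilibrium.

Total revenue = 496411

Solving each curve for Q: Qs = -90 + P.
The market clears where 848.75 - 0.25P = -90 + P. Rearranging, 1.25P = 938.75, hence P* = 751.
Then Q* = 848.75 - 0.25(751) = 661.
Total revenue = P* × Q* = 751 × 661 = 496411.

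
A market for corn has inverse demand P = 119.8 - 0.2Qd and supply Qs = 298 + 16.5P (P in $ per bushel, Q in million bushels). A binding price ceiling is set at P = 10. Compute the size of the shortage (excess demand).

Shortage = 86

In direct form, Qd = 599 - 5P.
Evaluating both curves at the ceiling price 10 gives Qd = 549, Qs = 463.
Shortage = Qd - Qs = 549 - 463 = 86.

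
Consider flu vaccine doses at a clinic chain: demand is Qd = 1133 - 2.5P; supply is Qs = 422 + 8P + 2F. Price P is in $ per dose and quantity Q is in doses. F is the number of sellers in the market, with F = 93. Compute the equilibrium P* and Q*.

With F = 93, supply is Qs = 608 + 8P.
Equating demand and supply, 1133 - 2.5P = 608 + 8P gives 10.5P = 525, so P* = 50.
Substitute back: Q* = 1133 - 2.5(50) = 1008.

P* = 50, Q* = 1008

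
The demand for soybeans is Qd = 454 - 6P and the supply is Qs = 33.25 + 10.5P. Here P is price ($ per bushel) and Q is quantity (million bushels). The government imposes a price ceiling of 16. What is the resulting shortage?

Evaluating both curves at the ceiling price 16 gives Qd = 358, Qs = 201.25.
Shortage = Qd - Qs = 358 - 201.25 = 156.75.

Shortage = 156.75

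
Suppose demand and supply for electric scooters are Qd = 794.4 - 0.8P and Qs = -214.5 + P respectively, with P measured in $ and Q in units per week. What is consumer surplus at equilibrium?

Set Qd = Qs: 794.4 - 0.8P = -214.5 + P, so 1008.9 = 1.8P and P* = 560.5.
From the demand curve, Q* = 794.4 - 0.8(560.5) = 346.
Demand choke price (Qd = 0): P = 794.4/0.8 = 993. Consumer surplus = ½ × (993 - 560.5) × 346 = 74822.5.

Consumer surplus = 74822.5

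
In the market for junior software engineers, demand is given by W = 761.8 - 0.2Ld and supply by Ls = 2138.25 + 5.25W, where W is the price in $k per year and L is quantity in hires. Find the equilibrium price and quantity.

In direct form, Ld = 3809 - 5W.
The market clears where 3809 - 5W = 2138.25 + 5.25W. Rearranging, 10.25W = 1670.75, hence W* = 163.
Substitute back: L* = 3809 - 5(163) = 2994.

W* = 163, L* = 2994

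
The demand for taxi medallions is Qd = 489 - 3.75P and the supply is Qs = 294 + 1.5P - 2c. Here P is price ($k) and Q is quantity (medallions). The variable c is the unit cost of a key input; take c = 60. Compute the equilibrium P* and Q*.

With c = 60, supply is Qs = 174 + 1.5P.
At equilibrium Qd = Qs, so 489 - 3.75P = 174 + 1.5P; collecting terms, 315 = 5.25P and P* = 60.
Plugging P* into demand: Q* = 489 - 3.75(60) = 264.

P* = 60, Q* = 264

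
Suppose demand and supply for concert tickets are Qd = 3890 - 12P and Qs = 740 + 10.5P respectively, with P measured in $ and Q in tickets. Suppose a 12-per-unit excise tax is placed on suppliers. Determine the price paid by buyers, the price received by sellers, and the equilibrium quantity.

P_b = 145.6, P_s = 133.6, Q = 2142.8

Suppliers keep P_s = P_b - 12 per unit, so supply in terms of the buyer price is Qs = 614 + 10.5P_b.
Market clearing requires 3890 - 12P_b = 614 + 10.5P_b; hence 3276 = 22.5P_b and P_b = 145.6.
So P_s = 133.6 and the quantity traded is Q = 3890 - 12(145.6) = 2142.8.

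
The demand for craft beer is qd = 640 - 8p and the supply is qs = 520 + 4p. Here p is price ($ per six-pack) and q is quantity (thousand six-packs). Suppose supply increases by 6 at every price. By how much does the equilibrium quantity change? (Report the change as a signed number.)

Equating demand and supply, 640 - 8p = 520 + 4p gives 12p = 120, so p* = 10.
From the demand curve, q* = 640 - 8(10) = 560.
After the shift, supply is qs = 526 + 4p.
Re-solving, 12p = 114 gives p = 9.5 and q = 564.
Δq = 564 - 560 = 4.

Δq = 4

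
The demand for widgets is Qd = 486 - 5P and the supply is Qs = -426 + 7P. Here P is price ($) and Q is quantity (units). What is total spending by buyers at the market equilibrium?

At equilibrium Qd = Qs, so 486 - 5P = -426 + 7P; collecting terms, 912 = 12P and P* = 76.
Then Q* = 486 - 5(76) = 106.
Total spending by buyers = P* × Q* = 76 × 106 = 8056.

Total spending by buyers = 8056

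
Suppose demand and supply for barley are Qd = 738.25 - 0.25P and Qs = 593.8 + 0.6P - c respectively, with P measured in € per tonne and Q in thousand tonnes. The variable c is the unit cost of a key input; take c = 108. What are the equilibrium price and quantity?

P* = 297, Q* = 664

With c = 108, supply is Qs = 485.8 + 0.6P.
Set Qd = Qs: 738.25 - 0.25P = 485.8 + 0.6P, so 252.45 = 0.85P and P* = 297.
Then Q* = 738.25 - 0.25(297) = 664.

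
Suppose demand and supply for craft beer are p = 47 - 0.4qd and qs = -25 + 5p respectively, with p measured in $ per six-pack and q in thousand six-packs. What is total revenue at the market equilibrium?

In direct form, qd = 117.5 - 2.5p.
Set qd = qs: 117.5 - 2.5p = -25 + 5p, so 142.5 = 7.5p and p* = 19.
From the demand curve, q* = 117.5 - 2.5(19) = 70.
Total revenue = p* × q* = 19 × 70 = 1330.

Total revenue = 1330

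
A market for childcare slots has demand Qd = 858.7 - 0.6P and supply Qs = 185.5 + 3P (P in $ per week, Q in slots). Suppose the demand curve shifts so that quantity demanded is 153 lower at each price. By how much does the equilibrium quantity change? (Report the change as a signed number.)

ΔQ = -127.5

The market clears where 858.7 - 0.6P = 185.5 + 3P. Rearranging, 3.6P = 673.2, hence P* = 187.
Plugging P* into demand: Q* = 858.7 - 0.6(187) = 746.5.
After the shift, demand is Qd = 705.7 - 0.6P.
Re-solving, 3.6P = 520.2 gives P = 144.5 and Q = 619.
ΔQ = 619 - 746.5 = -127.5.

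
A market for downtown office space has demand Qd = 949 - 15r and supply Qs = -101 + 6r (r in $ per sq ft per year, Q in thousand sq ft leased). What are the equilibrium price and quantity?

r* = 50, Q* = 199

Equating demand and supply, 949 - 15r = -101 + 6r gives 21r = 1050, so r* = 50.
Substitute back: Q* = 949 - 15(50) = 199.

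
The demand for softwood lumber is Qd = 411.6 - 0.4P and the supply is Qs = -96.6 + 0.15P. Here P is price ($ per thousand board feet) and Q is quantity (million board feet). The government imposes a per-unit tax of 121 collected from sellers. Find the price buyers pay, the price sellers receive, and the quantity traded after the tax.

The tax drives a wedge P_b - P_s = 121. Substituting P_s = P_b - 121 into supply: Qs = -114.75 + 0.15P_b.
Set Qd = Qs: 411.6 - 0.4P_b = -114.75 + 0.15P_b, so 526.35 = 0.55P_b and P_b = 957.
Then P_s = 957 - 121 = 836 and Q = 411.6 - 0.4(957) = 28.8.

P_b = 957, P_s = 836, Q = 28.8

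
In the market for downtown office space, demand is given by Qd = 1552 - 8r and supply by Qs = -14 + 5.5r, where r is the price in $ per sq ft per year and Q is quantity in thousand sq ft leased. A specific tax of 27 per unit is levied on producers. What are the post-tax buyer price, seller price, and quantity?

Producers keep r_s = r_b - 27 per unit, so supply in terms of the buyer price is Qs = -162.5 + 5.5r_b.
Equate demand and the shifted supply: 1552 - 8r_b = -162.5 + 5.5r_b, giving 13.5r_b = 1714.5, so r_b = 127.
Then r_s = 127 - 27 = 100 and Q = 1552 - 8(127) = 536.

r_b = 127, r_s = 100, Q = 536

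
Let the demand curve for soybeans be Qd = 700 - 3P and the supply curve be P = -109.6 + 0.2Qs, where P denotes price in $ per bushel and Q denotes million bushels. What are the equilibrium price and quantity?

P* = 19, Q* = 643

In direct form, Qs = 548 + 5P.
The market clears where 700 - 3P = 548 + 5P. Rearranging, 8P = 152, hence P* = 19.
Substitute back: Q* = 700 - 3(19) = 643.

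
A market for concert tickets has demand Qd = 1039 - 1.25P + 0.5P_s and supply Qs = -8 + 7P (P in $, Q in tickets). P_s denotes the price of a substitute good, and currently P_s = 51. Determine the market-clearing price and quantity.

P* = 130, Q* = 902

With P_s = 51, demand is Qd = 1064.5 - 1.25P.
Set Qd = Qs: 1064.5 - 1.25P = -8 + 7P, so 1072.5 = 8.25P and P* = 130.
Then Q* = 1064.5 - 1.25(130) = 902.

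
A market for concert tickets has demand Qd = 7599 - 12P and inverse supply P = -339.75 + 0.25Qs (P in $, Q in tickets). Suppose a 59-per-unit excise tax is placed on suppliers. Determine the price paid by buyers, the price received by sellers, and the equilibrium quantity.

P_b = 404.75, P_s = 345.75, Q = 2742

Rewriting in direct form: Qs = 1359 + 4P.
The tax drives a wedge P_b - P_s = 59. Substituting P_s = P_b - 59 into supply: Qs = 1123 + 4P_b.
Set Qd = Qs: 7599 - 12P_b = 1123 + 4P_b, so 6476 = 16P_b and P_b = 404.75.
Then P_s = 404.75 - 59 = 345.75 and Q = 7599 - 12(404.75) = 2742.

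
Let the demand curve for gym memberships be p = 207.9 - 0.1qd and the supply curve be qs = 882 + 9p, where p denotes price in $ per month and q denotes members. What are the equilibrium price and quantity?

Inverting to quantity form: qd = 2079 - 10p.
The market clears where 2079 - 10p = 882 + 9p. Rearranging, 19p = 1197, hence p* = 63.
Then q* = 2079 - 10(63) = 1449.

p* = 63, q* = 1449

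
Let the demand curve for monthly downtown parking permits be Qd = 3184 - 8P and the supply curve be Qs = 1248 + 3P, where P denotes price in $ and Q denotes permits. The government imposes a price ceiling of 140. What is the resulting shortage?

Shortage = 396

With P fixed at 140, quantity demanded is 2064 and quantity supplied is 1668.
Shortage = Qd - Qs = 2064 - 1668 = 396.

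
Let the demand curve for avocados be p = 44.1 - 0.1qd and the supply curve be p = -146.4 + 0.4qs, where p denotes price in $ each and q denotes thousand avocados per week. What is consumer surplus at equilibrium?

Consumer surplus = 7258.05

Rewriting in direct form: qd = 441 - 10p and qs = 366 + 2.5p.
Set qd = qs: 441 - 10p = 366 + 2.5p, so 75 = 12.5p and p* = 6.
Substitute back: q* = 441 - 10(6) = 381.
Demand choke price (qd = 0): p = 441/10 = 44.1. Consumer surplus = ½ × (44.1 - 6) × 381 = 7258.05.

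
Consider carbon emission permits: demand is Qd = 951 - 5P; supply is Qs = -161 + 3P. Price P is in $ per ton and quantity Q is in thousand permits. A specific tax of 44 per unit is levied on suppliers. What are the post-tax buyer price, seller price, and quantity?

P_b = 155.5, P_s = 111.5, Q = 173.5

Suppliers keep P_s = P_b - 44 per unit, so supply in terms of the buyer price is Qs = -293 + 3P_b.
Equate demand and the shifted supply: 951 - 5P_b = -293 + 3P_b, giving 8P_b = 1244, so P_b = 155.5.
So P_s = 111.5 and the quantity traded is Q = 951 - 5(155.5) = 173.5.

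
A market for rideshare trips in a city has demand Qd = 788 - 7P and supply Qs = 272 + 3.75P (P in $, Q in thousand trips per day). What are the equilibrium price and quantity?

The market clears where 788 - 7P = 272 + 3.75P. Rearranging, 10.75P = 516, hence P* = 48.
Plugging P* into demand: Q* = 788 - 7(48) = 452.

P* = 48, Q* = 452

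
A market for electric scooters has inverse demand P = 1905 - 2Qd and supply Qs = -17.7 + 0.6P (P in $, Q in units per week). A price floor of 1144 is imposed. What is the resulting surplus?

Inverting to quantity form: Qd = 952.5 - 0.5P.
Evaluating both curves at the floor price 1144 gives Qd = 380.5, Qs = 668.7.
Surplus = Qs - Qd = 668.7 - 380.5 = 288.2.

Surplus = 288.2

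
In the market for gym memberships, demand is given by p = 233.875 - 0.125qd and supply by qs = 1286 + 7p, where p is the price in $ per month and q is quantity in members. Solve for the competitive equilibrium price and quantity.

Solving each curve for q: qd = 1871 - 8p.
At equilibrium qd = qs, so 1871 - 8p = 1286 + 7p; collecting terms, 585 = 15p and p* = 39.
From the demand curve, q* = 1871 - 8(39) = 1559.

p* = 39, q* = 1559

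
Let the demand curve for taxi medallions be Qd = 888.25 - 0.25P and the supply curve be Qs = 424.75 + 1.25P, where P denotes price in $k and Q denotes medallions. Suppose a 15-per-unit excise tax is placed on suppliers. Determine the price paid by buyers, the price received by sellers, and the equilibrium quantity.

P_b = 321.5, P_s = 306.5, Q = 807.875

Suppliers keep P_s = P_b - 15 per unit, so supply in terms of the buyer price is Qs = 406 + 1.25P_b.
Market clearing requires 888.25 - 0.25P_b = 406 + 1.25P_b; hence 482.25 = 1.5P_b and P_b = 321.5.
So P_s = 306.5 and the quantity traded is Q = 888.25 - 0.25(321.5) = 807.875.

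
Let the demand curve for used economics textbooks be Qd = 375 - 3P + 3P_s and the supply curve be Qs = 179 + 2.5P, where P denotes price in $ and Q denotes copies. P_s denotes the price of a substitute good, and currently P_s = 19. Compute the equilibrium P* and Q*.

With P_s = 19, demand is Qd = 432 - 3P.
Equating demand and supply, 432 - 3P = 179 + 2.5P gives 5.5P = 253, so P* = 46.
Then Q* = 432 - 3(46) = 294.

P* = 46, Q* = 294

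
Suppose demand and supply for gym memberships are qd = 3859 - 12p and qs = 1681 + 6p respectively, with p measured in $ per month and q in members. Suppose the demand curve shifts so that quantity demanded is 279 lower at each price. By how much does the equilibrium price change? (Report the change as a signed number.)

Δp = -15.5

The market clears where 3859 - 12p = 1681 + 6p. Rearranging, 18p = 2178, hence p* = 121.
Plugging p* into demand: q* = 3859 - 12(121) = 2407.
After the shift, demand is qd = 3580 - 12p.
New equilibrium: 1899 = 18p, so p = 105.5 and q = 2314.
Δp = 105.5 - 121 = -15.5.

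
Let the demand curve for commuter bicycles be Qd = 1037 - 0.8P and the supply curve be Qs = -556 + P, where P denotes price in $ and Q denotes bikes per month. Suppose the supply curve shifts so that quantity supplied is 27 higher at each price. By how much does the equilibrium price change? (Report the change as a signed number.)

ΔP = -15

The market clears where 1037 - 0.8P = -556 + P. Rearranging, 1.8P = 1593, hence P* = 885.
From the demand curve, Q* = 1037 - 0.8(885) = 329.
After the shift, supply is Qs = -529 + P.
The new intersection has 1566 = 1.8P, i.e. P = 870, Q = 341.
ΔP = 870 - 885 = -15.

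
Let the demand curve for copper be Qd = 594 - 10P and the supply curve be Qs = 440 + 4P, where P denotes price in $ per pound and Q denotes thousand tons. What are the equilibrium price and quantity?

P* = 11, Q* = 484

Equating demand and supply, 594 - 10P = 440 + 4P gives 14P = 154, so P* = 11.
From the demand curve, Q* = 594 - 10(11) = 484.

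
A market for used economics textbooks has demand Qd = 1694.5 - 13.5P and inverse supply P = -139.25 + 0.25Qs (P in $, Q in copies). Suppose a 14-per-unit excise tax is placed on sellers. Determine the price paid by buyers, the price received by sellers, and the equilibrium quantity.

P_b = 68.2, P_s = 54.2, Q = 773.8

Solving each curve for Q: Qs = 557 + 4P.
The tax drives a wedge P_b - P_s = 14. Substituting P_s = P_b - 14 into supply: Qs = 501 + 4P_b.
Set Qd = Qs: 1694.5 - 13.5P_b = 501 + 4P_b, so 1193.5 = 17.5P_b and P_b = 68.2.
Then P_s = 68.2 - 14 = 54.2 and Q = 1694.5 - 13.5(68.2) = 773.8.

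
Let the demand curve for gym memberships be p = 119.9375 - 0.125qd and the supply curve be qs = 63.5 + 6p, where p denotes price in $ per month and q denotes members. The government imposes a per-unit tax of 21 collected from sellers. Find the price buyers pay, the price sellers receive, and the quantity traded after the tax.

p_b = 73, p_s = 52, q = 375.5

Rewriting in direct form: qd = 959.5 - 8p.
Sellers keep p_s = p_b - 21 per unit, so supply in terms of the buyer price is qs = -62.5 + 6p_b.
Equate demand and the shifted supply: 959.5 - 8p_b = -62.5 + 6p_b, giving 14p_b = 1022, so p_b = 73.
Then p_s = 73 - 21 = 52 and q = 959.5 - 8(73) = 375.5.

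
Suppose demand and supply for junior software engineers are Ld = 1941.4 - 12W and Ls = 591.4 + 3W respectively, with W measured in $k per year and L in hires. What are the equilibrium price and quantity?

At equilibrium Ld = Ls, so 1941.4 - 12W = 591.4 + 3W; collecting terms, 1350 = 15W and W* = 90.
Plugging W* into demand: L* = 1941.4 - 12(90) = 861.4.

W* = 90, L* = 861.4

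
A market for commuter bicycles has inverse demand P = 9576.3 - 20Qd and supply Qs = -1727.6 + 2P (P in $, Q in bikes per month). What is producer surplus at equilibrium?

Rewriting in direct form: Qd = 478.815 - 0.05P.
The market clears where 478.815 - 0.05P = -1727.6 + 2P. Rearranging, 2.05P = 2206.415, hence P* = 1076.3.
Then Q* = 478.815 - 0.05(1076.3) = 425.
Supply choke price (Qs = 0): P = 863.8. Producer surplus = ½ × (1076.3 - 863.8) × 425 = 45156.25.

Producer surplus = 45156.25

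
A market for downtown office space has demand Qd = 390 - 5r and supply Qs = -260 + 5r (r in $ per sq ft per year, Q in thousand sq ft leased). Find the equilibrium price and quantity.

r* = 65, Q* = 65

The market clears where 390 - 5r = -260 + 5r. Rearranging, 10r = 650, hence r* = 65.
Then Q* = 390 - 5(65) = 65.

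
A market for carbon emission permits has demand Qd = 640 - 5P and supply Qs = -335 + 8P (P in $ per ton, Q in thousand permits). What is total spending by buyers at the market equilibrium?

Total spending by buyers = 19875

Set Qd = Qs: 640 - 5P = -335 + 8P, so 975 = 13P and P* = 75.
From the demand curve, Q* = 640 - 5(75) = 265.
Total spending by buyers = P* × Q* = 75 × 265 = 19875.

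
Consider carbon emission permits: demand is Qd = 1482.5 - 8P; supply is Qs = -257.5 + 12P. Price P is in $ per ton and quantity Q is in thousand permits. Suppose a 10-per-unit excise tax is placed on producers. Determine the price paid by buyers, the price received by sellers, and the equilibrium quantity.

With a tax of 10 on producers, they supply based on the net price P_s = P_b - 10, so Qs = -377.5 + 12P_b.
Set Qd = Qs: 1482.5 - 8P_b = -377.5 + 12P_b, so 1860 = 20P_b and P_b = 93.
So P_s = 83 and the quantity traded is Q = 1482.5 - 8(93) = 738.5.

P_b = 93, P_s = 83, Q = 738.5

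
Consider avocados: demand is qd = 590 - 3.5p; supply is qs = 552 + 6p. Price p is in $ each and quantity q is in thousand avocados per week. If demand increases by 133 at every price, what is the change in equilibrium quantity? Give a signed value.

Δq = 84

At equilibrium qd = qs, so 590 - 3.5p = 552 + 6p; collecting terms, 38 = 9.5p and p* = 4.
Plugging p* into demand: q* = 590 - 3.5(4) = 576.
After the shift, demand is qd = 723 - 3.5p.
Re-solving, 9.5p = 171 gives p = 18 and q = 660.
Δq = 660 - 576 = 84.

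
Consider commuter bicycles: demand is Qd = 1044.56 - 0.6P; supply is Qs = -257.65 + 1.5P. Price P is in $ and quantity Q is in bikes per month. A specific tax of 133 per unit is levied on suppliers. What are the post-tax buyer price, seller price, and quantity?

P_b = 715.1, P_s = 582.1, Q = 615.5

With a tax of 133 on suppliers, they supply based on the net price P_s = P_b - 133, so Qs = -457.15 + 1.5P_b.
Market clearing requires 1044.56 - 0.6P_b = -457.15 + 1.5P_b; hence 1501.71 = 2.1P_b and P_b = 715.1.
So P_s = 582.1 and the quantity traded is Q = 1044.56 - 0.6(715.1) = 615.5.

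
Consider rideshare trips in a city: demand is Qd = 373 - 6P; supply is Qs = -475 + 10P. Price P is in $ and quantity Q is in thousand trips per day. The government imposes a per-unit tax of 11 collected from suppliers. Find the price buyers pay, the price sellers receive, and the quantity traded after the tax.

With a tax of 11 on suppliers, they supply based on the net price P_s = P_b - 11, so Qs = -585 + 10P_b.
Equate demand and the shifted supply: 373 - 6P_b = -585 + 10P_b, giving 16P_b = 958, so P_b = 59.875.
Then P_s = 59.875 - 11 = 48.875 and Q = 373 - 6(59.875) = 13.75.

P_b = 59.875, P_s = 48.875, Q = 13.75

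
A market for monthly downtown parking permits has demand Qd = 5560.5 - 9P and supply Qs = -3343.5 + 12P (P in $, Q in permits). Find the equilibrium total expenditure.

The market clears where 5560.5 - 9P = -3343.5 + 12P. Rearranging, 21P = 8904, hence P* = 424.
Then Q* = 5560.5 - 9(424) = 1744.5.
Total expenditure = P* × Q* = 424 × 1744.5 = 739668.

Total expenditure = 739668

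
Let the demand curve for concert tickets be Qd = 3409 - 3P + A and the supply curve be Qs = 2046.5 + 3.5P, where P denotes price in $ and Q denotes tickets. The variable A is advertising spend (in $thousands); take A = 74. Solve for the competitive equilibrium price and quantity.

P* = 221, Q* = 2820

With A = 74, demand is Qd = 3483 - 3P.
Equating demand and supply, 3483 - 3P = 2046.5 + 3.5P gives 6.5P = 1436.5, so P* = 221.
Substitute back: Q* = 3483 - 3(221) = 2820.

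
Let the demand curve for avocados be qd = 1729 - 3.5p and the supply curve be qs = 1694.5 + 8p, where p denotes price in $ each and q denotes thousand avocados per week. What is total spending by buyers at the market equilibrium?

Total spending by buyers = 5155.5

The market clears where 1729 - 3.5p = 1694.5 + 8p. Rearranging, 11.5p = 34.5, hence p* = 3.
Plugging p* into demand: q* = 1729 - 3.5(3) = 1718.5.
Total spending by buyers = p* × q* = 3 × 1718.5 = 5155.5.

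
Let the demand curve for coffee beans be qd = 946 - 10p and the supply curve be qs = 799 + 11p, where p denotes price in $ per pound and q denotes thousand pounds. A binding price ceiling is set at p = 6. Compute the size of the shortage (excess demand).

Shortage = 21

With p fixed at 6, quantity demanded is 886 and quantity supplied is 865.
Shortage = qd - qs = 886 - 865 = 21.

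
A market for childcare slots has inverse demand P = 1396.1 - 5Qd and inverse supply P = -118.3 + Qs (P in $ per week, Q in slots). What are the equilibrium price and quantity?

P* = 134.1, Q* = 252.4

Inverting to quantity form: Qd = 279.22 - 0.2P and Qs = 118.3 + P.
Equating demand and supply, 279.22 - 0.2P = 118.3 + P gives 1.2P = 160.92, so P* = 134.1.
Plugging P* into demand: Q* = 279.22 - 0.2(134.1) = 252.4.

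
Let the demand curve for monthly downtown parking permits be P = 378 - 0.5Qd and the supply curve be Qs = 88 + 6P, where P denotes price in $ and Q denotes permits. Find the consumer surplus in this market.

Consumer surplus = 86730.25

In direct form, Qd = 756 - 2P.
Equating demand and supply, 756 - 2P = 88 + 6P gives 8P = 668, so P* = 83.5.
Plugging P* into demand: Q* = 756 - 2(83.5) = 589.
Demand choke price (Qd = 0): P = 756/2 = 378. Consumer surplus = ½ × (378 - 83.5) × 589 = 86730.25.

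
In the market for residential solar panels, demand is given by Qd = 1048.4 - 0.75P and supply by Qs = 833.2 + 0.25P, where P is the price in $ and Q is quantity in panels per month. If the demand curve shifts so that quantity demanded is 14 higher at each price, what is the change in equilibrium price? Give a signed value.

ΔP = 14

Set Qd = Qs: 1048.4 - 0.75P = 833.2 + 0.25P, so 215.2 = P and P* = 215.2.
Then Q* = 1048.4 - 0.75(215.2) = 887.
After the shift, demand is Qd = 1062.4 - 0.75P.
The new intersection has 229.2 = P, i.e. P = 229.2, Q = 890.5.
ΔP = 229.2 - 215.2 = 14.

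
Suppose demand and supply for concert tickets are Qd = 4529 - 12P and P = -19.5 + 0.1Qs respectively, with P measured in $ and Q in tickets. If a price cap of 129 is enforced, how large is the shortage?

Solving each curve for Q: Qs = 195 + 10P.
Evaluating both curves at the ceiling price 129 gives Qd = 2981, Qs = 1485.
Shortage = Qd - Qs = 2981 - 1485 = 1496.

Shortage = 1496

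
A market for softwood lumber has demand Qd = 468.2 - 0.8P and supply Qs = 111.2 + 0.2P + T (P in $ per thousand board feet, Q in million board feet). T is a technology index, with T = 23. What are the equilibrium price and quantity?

P* = 334, Q* = 201

With T = 23, supply is Qs = 134.2 + 0.2P.
Equating demand and supply, 468.2 - 0.8P = 134.2 + 0.2P gives P = 334, so P* = 334.
Substitute back: Q* = 468.2 - 0.8(334) = 201.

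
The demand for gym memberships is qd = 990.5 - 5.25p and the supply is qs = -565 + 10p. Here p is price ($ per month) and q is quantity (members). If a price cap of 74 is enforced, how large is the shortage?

Shortage = 427

At p = 74: qd = 602 and qs = 175.
Shortage = qd - qs = 602 - 175 = 427.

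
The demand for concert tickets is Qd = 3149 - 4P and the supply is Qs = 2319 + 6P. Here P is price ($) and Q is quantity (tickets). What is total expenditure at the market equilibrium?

At equilibrium Qd = Qs, so 3149 - 4P = 2319 + 6P; collecting terms, 830 = 10P and P* = 83.
Plugging P* into demand: Q* = 3149 - 4(83) = 2817.
Total expenditure = P* × Q* = 83 × 2817 = 233811.

Total expenditure = 233811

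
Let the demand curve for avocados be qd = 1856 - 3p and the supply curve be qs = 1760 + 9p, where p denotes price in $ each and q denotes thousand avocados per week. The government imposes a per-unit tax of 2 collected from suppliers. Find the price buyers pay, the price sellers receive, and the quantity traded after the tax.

With a tax of 2 on suppliers, they supply based on the net price p_s = p_b - 2, so qs = 1742 + 9p_b.
Market clearing requires 1856 - 3p_b = 1742 + 9p_b; hence 114 = 12p_b and p_b = 9.5.
Then p_s = 9.5 - 2 = 7.5 and q = 1856 - 3(9.5) = 1827.5.

p_b = 9.5, p_s = 7.5, q = 1827.5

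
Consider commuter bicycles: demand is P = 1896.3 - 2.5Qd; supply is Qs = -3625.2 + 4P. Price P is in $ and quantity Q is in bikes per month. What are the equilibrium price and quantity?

P* = 996.3, Q* = 360

Solving each curve for Q: Qd = 758.52 - 0.4P.
The market clears where 758.52 - 0.4P = -3625.2 + 4P. Rearranging, 4.4P = 4383.72, hence P* = 996.3.
Substitute back: Q* = 758.52 - 0.4(996.3) = 360.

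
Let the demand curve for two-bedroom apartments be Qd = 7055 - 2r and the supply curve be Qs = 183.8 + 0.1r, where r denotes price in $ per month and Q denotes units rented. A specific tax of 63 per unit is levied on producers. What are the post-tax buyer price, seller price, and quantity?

r_b = 3275, r_s = 3212, Q = 505

The tax drives a wedge r_b - r_s = 63. Substituting r_s = r_b - 63 into supply: Qs = 177.5 + 0.1r_b.
Equate demand and the shifted supply: 7055 - 2r_b = 177.5 + 0.1r_b, giving 2.1r_b = 6877.5, so r_b = 3275.
So r_s = 3212 and the quantity traded is Q = 7055 - 2(3275) = 505.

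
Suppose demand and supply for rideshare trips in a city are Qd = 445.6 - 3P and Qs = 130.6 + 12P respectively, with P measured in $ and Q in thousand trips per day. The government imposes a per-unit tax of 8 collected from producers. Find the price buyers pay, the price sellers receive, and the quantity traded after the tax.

P_b = 27.4, P_s = 19.4, Q = 363.4

The tax drives a wedge P_b - P_s = 8. Substituting P_s = P_b - 8 into supply: Qs = 34.6 + 12P_b.
Equate demand and the shifted supply: 445.6 - 3P_b = 34.6 + 12P_b, giving 15P_b = 411, so P_b = 27.4.
So P_s = 19.4 and the quantity traded is Q = 445.6 - 3(27.4) = 363.4.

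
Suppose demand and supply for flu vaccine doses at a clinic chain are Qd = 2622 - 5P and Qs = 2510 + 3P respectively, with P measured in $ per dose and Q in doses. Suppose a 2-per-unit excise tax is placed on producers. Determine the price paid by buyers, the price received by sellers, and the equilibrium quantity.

Producers keep P_s = P_b - 2 per unit, so supply in terms of the buyer price is Qs = 2504 + 3P_b.
Set Qd = Qs: 2622 - 5P_b = 2504 + 3P_b, so 118 = 8P_b and P_b = 14.75.
So P_s = 12.75 and the quantity traded is Q = 2622 - 5(14.75) = 2548.25.

P_b = 14.75, P_s = 12.75, Q = 2548.25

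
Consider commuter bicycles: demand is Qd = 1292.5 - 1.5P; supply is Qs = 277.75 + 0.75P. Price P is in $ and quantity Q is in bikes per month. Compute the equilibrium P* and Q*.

P* = 451, Q* = 616

Set Qd = Qs: 1292.5 - 1.5P = 277.75 + 0.75P, so 1014.75 = 2.25P and P* = 451.
From the demand curve, Q* = 1292.5 - 1.5(451) = 616.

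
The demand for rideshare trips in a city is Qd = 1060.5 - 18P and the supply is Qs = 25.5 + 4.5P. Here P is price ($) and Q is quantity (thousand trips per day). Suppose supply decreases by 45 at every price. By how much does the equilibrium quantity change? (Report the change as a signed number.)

The market clears where 1060.5 - 18P = 25.5 + 4.5P. Rearranging, 22.5P = 1035, hence P* = 46.
Plugging P* into demand: Q* = 1060.5 - 18(46) = 232.5.
After the shift, supply is Qs = -19.5 + 4.5P.
New equilibrium: 1080 = 22.5P, so P = 48 and Q = 196.5.
ΔQ = 196.5 - 232.5 = -36.

ΔQ = -36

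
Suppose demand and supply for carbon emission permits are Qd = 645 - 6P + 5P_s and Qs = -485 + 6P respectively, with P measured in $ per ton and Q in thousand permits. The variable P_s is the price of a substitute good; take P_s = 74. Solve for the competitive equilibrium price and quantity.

P* = 125, Q* = 265

With P_s = 74, demand is Qd = 1015 - 6P.
Equating demand and supply, 1015 - 6P = -485 + 6P gives 12P = 1500, so P* = 125.
Then Q* = 1015 - 6(125) = 265.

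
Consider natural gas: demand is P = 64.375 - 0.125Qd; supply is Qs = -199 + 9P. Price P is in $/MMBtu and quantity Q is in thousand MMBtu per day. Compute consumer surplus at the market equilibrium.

Consumer surplus = 2002.5625

Solving each curve for Q: Qd = 515 - 8P.
At equilibrium Qd = Qs, so 515 - 8P = -199 + 9P; collecting terms, 714 = 17P and P* = 42.
Plugging P* into demand: Q* = 515 - 8(42) = 179.
Demand choke price (Qd = 0): P = 515/8 = 64.375. Consumer surplus = ½ × (64.375 - 42) × 179 = 2002.5625.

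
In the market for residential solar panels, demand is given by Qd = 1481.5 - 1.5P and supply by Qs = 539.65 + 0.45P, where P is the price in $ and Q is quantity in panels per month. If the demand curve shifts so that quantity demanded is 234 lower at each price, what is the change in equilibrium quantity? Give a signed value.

Equating demand and supply, 1481.5 - 1.5P = 539.65 + 0.45P gives 1.95P = 941.85, so P* = 483.
Plugging P* into demand: Q* = 1481.5 - 1.5(483) = 757.
After the shift, demand is Qd = 1247.5 - 1.5P.
Re-solving, 1.95P = 707.85 gives P = 363 and Q = 703.
ΔQ = 703 - 757 = -54.

ΔQ = -54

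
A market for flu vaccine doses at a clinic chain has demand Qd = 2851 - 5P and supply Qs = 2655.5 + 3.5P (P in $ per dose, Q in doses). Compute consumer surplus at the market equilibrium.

At equilibrium Qd = Qs, so 2851 - 5P = 2655.5 + 3.5P; collecting terms, 195.5 = 8.5P and P* = 23.
Then Q* = 2851 - 5(23) = 2736.
Demand choke price (Qd = 0): P = 2851/5 = 570.2. Consumer surplus = ½ × (570.2 - 23) × 2736 = 748569.6.

Consumer surplus = 748569.6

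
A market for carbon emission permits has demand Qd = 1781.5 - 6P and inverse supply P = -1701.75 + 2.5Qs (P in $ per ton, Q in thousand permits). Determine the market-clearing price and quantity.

Rewriting in direct form: Qs = 680.7 + 0.4P.
The market clears where 1781.5 - 6P = 680.7 + 0.4P. Rearranging, 6.4P = 1100.8, hence P* = 172.
Then Q* = 1781.5 - 6(172) = 749.5.

P* = 172, Q* = 749.5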